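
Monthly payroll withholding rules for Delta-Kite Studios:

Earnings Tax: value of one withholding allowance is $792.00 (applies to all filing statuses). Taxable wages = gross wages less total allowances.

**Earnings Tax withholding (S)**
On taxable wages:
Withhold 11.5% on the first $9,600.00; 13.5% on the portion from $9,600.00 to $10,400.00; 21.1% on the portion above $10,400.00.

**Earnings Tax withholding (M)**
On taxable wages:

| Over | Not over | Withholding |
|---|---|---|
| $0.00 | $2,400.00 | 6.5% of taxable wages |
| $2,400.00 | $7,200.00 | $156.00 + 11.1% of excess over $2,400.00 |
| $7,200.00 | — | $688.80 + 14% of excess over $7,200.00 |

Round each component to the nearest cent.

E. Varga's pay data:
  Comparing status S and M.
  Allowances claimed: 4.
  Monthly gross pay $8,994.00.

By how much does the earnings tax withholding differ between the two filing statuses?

$133.70

Earnings Tax (S): taxable = $8,994.00 − 4×$792.00 = $5,826.00
  11.5% × $5,826.00 = $669.99
Earnings Tax (M): taxable = $8,994.00 − 4×$792.00 = $5,826.00
  $156.00 + 11.1% × ($5,826.00 − $2,400.00) = $156.00 + 11.1% × $3,426.00 = $536.29
Difference: |$669.99 − $536.29| = $133.70 (higher under S)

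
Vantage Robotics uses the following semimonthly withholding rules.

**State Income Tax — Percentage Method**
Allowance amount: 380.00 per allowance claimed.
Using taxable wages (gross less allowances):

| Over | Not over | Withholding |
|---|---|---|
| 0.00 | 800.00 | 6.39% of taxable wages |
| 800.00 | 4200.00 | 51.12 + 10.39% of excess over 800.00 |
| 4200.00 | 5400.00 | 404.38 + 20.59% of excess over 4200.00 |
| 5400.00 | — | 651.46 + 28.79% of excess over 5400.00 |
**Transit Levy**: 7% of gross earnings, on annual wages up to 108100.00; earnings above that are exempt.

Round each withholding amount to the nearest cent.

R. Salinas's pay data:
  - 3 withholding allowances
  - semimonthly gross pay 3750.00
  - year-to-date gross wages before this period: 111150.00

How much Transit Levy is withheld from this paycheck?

0.00

Transit Levy: YTD 111150.00 ≥ cap 108100.00 → 0.00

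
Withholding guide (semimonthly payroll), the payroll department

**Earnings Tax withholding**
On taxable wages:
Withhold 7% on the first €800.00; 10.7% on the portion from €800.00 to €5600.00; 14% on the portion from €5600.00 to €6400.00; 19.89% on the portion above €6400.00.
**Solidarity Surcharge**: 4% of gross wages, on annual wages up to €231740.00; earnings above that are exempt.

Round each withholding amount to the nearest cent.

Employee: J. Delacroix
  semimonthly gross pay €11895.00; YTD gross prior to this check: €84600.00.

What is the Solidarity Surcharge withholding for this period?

€475.80

Solidarity Surcharge: 4% × €11895.00 = €475.80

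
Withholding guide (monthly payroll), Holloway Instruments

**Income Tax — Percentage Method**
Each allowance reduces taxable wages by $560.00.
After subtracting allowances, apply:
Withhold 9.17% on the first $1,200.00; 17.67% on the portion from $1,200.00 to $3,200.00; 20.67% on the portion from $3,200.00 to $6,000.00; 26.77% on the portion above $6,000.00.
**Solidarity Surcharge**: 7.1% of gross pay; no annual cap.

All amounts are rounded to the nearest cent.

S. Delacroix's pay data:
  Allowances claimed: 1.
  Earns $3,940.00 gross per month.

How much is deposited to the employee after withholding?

Income Tax: taxable = $3,940.00 − 1×$560.00 = $3,380.00
  $463.44 + 20.67% × ($3,380.00 − $3,200.00) = $463.44 + 20.67% × $180.00 = $500.65
Solidarity Surcharge: 7.1% × $3,940.00 = $279.74
Total withheld: $500.65 + $279.74 = $780.39
Net pay: $3,940.00 − $780.39 = $3,159.61

$3,159.61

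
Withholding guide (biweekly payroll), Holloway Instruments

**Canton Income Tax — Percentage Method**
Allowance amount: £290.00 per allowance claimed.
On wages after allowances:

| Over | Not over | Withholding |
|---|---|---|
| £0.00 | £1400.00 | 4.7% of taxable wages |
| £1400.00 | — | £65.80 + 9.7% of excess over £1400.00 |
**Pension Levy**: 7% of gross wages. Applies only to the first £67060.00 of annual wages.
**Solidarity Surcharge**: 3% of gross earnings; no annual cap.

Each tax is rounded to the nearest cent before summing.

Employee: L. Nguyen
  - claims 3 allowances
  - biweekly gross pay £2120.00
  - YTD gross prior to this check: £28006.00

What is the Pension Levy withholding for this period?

Pension Levy: 7% × £2120.00 = £148.40

£148.40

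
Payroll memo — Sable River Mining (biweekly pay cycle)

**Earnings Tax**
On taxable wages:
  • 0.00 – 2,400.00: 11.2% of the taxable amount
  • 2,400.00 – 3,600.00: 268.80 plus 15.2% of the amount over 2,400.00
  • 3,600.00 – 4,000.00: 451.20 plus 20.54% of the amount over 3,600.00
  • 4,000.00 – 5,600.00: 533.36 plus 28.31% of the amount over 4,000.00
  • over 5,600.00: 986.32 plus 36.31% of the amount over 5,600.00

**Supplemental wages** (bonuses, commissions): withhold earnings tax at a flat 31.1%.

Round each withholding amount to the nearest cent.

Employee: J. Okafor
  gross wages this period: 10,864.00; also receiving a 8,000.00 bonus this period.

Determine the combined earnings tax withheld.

Earnings Tax: taxable = 10,864.00
  986.32 + 36.31% × (10,864.00 − 5,600.00) = 986.32 + 36.31% × 5,264.00 = 2,897.68
Supplemental (31.1% flat on bonus): 31.1% × 8,000.00 = 2,488.00
Total earnings tax: 2,897.68 + 2,488.00 = 5,385.68

5,385.68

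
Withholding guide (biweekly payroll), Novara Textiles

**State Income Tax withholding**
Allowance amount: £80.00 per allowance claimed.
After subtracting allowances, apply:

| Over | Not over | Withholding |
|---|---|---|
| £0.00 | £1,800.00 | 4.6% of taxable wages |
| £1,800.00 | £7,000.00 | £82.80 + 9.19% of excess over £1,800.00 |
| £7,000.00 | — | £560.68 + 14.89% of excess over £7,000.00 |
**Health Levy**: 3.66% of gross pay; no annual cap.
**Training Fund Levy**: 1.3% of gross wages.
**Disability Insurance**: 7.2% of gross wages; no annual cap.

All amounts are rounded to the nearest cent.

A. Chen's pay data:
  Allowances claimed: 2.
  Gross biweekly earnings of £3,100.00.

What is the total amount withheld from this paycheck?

State Income Tax: taxable = £3,100.00 − 2×£80.00 = £2,940.00
  £82.80 + 9.19% × (£2,940.00 − £1,800.00) = £82.80 + 9.19% × £1,140.00 = £187.57
Health Levy: 3.66% × £3,100.00 = £113.46
Training Fund Levy: 1.3% × £3,100.00 = £40.30
Disability Insurance: 7.2% × £3,100.00 = £223.20
Total: £187.57 + £113.46 + £40.30 + £223.20 = £564.53

£564.53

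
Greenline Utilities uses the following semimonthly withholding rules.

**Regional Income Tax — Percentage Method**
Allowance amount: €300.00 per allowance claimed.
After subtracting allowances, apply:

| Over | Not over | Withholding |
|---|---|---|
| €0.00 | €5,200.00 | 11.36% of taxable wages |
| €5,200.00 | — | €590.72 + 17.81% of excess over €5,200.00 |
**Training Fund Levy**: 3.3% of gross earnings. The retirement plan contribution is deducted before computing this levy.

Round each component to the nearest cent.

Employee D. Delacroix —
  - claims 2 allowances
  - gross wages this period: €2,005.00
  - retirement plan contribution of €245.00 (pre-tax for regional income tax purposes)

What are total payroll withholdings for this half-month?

Regional Income Tax: taxable = €2,005.00 − €245.00 − 2×€300.00 = €1,160.00
  11.36% × €1,160.00 = €131.78
Training Fund Levy: 3.3% × €1,760.00 = €58.08
Total: €131.78 + €58.08 = €189.86

€189.86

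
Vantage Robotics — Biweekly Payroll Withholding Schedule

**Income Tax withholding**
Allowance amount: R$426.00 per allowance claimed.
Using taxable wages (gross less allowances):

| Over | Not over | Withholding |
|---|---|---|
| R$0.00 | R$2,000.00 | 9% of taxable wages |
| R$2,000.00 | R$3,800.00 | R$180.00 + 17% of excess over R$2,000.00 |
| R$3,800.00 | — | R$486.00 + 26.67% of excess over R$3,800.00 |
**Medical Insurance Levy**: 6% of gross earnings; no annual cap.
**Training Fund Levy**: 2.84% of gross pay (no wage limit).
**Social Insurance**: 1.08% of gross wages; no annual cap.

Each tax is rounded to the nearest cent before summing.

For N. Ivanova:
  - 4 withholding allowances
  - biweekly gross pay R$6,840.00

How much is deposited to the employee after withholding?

Income Tax: taxable = R$6,840.00 − 4×R$426.00 = R$5,136.00
  R$486.00 + 26.67% × (R$5,136.00 − R$3,800.00) = R$486.00 + 26.67% × R$1,336.00 = R$842.31
Medical Insurance Levy: 6% × R$6,840.00 = R$410.40
Training Fund Levy: 2.84% × R$6,840.00 = R$194.26
Social Insurance: 1.08% × R$6,840.00 = R$73.87
Total withheld: R$842.31 + R$410.40 + R$194.26 + R$73.87 = R$1,520.84
Net pay: R$6,840.00 − R$1,520.84 = R$5,319.16

R$5,319.16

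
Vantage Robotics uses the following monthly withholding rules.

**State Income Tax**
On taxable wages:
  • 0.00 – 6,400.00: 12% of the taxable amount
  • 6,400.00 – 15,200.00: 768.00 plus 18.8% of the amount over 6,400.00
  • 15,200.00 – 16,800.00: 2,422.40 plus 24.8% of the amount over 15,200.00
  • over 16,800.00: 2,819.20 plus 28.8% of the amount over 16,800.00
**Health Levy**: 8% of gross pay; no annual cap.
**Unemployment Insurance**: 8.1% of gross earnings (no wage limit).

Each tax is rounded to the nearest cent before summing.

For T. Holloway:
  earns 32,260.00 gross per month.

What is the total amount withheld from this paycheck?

State Income Tax: taxable = 32,260.00
  2,819.20 + 28.8% × (32,260.00 − 16,800.00) = 2,819.20 + 28.8% × 15,460.00 = 7,271.68
Health Levy: 8% × 32,260.00 = 2,580.80
Unemployment Insurance: 8.1% × 32,260.00 = 2,613.06
Total: 7,271.68 + 2,580.80 + 2,613.06 = 12,465.54

12,465.54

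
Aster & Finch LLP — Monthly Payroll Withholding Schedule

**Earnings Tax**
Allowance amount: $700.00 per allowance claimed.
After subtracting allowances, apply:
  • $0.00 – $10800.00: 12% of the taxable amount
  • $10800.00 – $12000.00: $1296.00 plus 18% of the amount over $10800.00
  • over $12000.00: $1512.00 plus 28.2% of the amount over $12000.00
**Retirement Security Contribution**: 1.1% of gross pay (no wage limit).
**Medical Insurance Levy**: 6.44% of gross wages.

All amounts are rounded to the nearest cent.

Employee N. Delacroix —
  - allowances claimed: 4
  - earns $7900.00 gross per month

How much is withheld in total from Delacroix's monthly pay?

$1207.66

Earnings Tax: taxable = $7900.00 − 4×$700.00 = $5100.00
  12% × $5100.00 = $612.00
Retirement Security Contribution: 1.1% × $7900.00 = $86.90
Medical Insurance Levy: 6.44% × $7900.00 = $508.76
Total: $612.00 + $86.90 + $508.76 = $1207.66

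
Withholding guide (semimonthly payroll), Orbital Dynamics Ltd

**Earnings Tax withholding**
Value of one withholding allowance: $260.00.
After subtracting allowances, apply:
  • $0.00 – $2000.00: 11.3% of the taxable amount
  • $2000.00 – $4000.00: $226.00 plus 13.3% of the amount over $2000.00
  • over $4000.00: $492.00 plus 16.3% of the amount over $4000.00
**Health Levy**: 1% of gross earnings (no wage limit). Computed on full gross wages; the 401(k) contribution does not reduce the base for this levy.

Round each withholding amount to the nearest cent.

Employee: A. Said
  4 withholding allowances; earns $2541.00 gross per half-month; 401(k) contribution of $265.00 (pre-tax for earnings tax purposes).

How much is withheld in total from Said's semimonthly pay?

$165.08

Earnings Tax: taxable = $2541.00 − $265.00 − 4×$260.00 = $1236.00
  11.3% × $1236.00 = $139.67
Health Levy: 1% × $2541.00 = $25.41
Total: $139.67 + $25.41 = $165.08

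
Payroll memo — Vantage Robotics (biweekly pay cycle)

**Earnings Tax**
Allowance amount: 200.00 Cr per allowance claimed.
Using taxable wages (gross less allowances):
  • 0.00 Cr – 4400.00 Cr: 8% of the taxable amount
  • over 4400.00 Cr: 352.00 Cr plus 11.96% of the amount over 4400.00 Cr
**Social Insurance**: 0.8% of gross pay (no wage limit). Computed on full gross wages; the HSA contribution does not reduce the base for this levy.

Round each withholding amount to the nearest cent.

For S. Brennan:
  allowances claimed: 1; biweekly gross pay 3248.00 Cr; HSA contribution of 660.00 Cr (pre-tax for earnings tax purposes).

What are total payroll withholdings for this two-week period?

217.02 Cr

Earnings Tax: taxable = 3248.00 Cr − 660.00 Cr − 1×200.00 Cr = 2388.00 Cr
  8% × 2388.00 Cr = 191.04 Cr
Social Insurance: 0.8% × 3248.00 Cr = 25.98 Cr
Total: 191.04 Cr + 25.98 Cr = 217.02 Cr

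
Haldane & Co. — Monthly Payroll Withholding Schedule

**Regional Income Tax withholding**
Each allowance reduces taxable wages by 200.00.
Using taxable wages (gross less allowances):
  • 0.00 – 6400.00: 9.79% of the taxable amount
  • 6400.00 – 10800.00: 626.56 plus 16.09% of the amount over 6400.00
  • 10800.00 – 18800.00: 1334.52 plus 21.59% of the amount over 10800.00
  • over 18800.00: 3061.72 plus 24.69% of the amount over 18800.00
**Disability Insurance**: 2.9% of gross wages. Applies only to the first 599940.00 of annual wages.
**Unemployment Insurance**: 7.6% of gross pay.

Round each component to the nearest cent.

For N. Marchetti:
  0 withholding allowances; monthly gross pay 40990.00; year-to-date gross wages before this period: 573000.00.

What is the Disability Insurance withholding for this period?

Disability Insurance: cap 599940.00 − YTD 573000.00 = 26940.00 subject; 2.9% × 26940.00 = 781.26

781.26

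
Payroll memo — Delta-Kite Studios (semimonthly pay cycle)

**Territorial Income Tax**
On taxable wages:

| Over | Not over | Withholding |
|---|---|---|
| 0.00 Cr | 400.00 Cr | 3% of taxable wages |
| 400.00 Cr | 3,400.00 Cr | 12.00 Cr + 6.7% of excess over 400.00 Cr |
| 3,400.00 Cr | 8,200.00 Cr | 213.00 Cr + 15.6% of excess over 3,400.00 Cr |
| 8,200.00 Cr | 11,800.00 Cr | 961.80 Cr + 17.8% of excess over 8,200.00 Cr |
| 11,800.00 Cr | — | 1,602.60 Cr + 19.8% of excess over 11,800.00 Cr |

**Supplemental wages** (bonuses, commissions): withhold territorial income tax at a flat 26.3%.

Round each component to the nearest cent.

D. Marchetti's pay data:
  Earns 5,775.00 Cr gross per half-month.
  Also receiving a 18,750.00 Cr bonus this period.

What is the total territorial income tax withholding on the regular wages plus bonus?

Territorial Income Tax: taxable = 5,775.00 Cr
  213.00 Cr + 15.6% × (5,775.00 Cr − 3,400.00 Cr) = 213.00 Cr + 15.6% × 2,375.00 Cr = 583.50 Cr
Supplemental (26.3% flat on bonus): 26.3% × 18,750.00 Cr = 4,931.25 Cr
Total territorial income tax: 583.50 Cr + 4,931.25 Cr = 5,514.75 Cr

5,514.75 Cr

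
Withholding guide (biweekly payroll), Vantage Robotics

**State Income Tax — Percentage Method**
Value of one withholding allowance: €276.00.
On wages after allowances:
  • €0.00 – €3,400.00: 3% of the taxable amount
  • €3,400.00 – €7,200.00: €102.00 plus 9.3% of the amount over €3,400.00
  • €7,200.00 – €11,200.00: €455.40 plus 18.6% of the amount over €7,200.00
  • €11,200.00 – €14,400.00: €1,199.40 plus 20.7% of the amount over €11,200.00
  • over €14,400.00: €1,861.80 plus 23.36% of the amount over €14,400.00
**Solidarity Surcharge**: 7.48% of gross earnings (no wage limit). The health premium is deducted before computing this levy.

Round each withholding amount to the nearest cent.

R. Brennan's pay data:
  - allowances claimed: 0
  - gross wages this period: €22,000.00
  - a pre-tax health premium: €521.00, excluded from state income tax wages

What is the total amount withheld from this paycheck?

State Income Tax: taxable = €22,000.00 − €521.00 = €21,479.00
  €1,861.80 + 23.36% × (€21,479.00 − €14,400.00) = €1,861.80 + 23.36% × €7,079.00 = €3,515.45
Solidarity Surcharge: 7.48% × €21,479.00 = €1,606.63
Total: €3,515.45 + €1,606.63 = €5,122.08

€5,122.08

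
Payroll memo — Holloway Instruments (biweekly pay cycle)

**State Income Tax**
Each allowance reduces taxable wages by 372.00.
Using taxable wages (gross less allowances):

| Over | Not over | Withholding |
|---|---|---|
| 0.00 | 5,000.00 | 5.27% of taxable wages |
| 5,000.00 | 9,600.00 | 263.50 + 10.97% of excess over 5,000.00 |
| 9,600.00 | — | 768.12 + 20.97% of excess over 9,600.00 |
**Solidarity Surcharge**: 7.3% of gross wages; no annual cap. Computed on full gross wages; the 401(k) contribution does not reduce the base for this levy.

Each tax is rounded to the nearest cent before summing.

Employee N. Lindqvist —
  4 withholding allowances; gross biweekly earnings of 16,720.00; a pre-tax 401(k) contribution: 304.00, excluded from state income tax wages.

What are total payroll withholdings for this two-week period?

3,105.96

State Income Tax: taxable = 16,720.00 − 304.00 − 4×372.00 = 14,928.00
  768.12 + 20.97% × (14,928.00 − 9,600.00) = 768.12 + 20.97% × 5,328.00 = 1,885.40
Solidarity Surcharge: 7.3% × 16,720.00 = 1,220.56
Total: 1,885.40 + 1,220.56 = 3,105.96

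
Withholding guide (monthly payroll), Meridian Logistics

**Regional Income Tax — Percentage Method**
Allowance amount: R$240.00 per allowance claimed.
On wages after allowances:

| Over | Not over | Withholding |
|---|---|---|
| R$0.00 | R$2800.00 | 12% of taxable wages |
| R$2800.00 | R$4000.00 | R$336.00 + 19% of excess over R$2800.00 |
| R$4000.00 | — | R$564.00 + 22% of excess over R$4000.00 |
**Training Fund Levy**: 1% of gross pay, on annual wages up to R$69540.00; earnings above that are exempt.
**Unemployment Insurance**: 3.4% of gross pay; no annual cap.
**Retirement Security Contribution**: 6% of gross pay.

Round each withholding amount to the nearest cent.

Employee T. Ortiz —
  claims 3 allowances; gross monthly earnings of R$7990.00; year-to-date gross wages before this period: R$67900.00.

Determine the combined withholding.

R$2050.86

Regional Income Tax: taxable = R$7990.00 − 3×R$240.00 = R$7270.00
  R$564.00 + 22% × (R$7270.00 − R$4000.00) = R$564.00 + 22% × R$3270.00 = R$1283.40
Training Fund Levy: cap R$69540.00 − YTD R$67900.00 = R$1640.00 subject; 1% × R$1640.00 = R$16.40
Unemployment Insurance: 3.4% × R$7990.00 = R$271.66
Retirement Security Contribution: 6% × R$7990.00 = R$479.40
Total: R$1283.40 + R$16.40 + R$271.66 + R$479.40 = R$2050.86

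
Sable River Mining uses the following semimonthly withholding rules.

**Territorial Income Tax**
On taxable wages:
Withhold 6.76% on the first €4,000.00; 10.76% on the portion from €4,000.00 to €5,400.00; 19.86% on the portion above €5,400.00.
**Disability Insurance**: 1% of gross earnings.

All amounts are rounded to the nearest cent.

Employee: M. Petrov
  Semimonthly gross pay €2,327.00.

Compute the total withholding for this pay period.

Territorial Income Tax: taxable = €2,327.00
  6.76% × €2,327.00 = €157.31
Disability Insurance: 1% × €2,327.00 = €23.27
Total: €157.31 + €23.27 = €180.58

€180.58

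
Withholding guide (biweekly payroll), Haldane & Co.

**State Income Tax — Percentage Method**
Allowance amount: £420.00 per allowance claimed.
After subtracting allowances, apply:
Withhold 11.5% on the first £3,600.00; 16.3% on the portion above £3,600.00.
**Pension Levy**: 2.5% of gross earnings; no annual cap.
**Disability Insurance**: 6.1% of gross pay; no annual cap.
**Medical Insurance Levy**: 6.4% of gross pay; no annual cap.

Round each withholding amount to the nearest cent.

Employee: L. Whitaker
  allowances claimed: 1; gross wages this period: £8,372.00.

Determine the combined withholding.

£2,379.18

State Income Tax: taxable = £8,372.00 − 1×£420.00 = £7,952.00
  £414.00 + 16.3% × (£7,952.00 − £3,600.00) = £414.00 + 16.3% × £4,352.00 = £1,123.38
Pension Levy: 2.5% × £8,372.00 = £209.30
Disability Insurance: 6.1% × £8,372.00 = £510.69
Medical Insurance Levy: 6.4% × £8,372.00 = £535.81
Total: £1,123.38 + £209.30 + £510.69 + £535.81 = £2,379.18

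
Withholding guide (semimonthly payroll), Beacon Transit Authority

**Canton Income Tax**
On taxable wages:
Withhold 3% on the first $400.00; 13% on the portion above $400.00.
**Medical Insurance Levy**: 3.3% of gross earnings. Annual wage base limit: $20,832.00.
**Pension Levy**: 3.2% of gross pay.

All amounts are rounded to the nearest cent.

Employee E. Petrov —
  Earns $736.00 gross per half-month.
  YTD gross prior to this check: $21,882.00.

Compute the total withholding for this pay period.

$79.23

Canton Income Tax: taxable = $736.00
  $12.00 + 13% × ($736.00 − $400.00) = $12.00 + 13% × $336.00 = $55.68
Medical Insurance Levy: YTD $21,882.00 ≥ cap $20,832.00 → $0.00
Pension Levy: 3.2% × $736.00 = $23.55
Total: $55.68 + $0.00 + $23.55 = $79.23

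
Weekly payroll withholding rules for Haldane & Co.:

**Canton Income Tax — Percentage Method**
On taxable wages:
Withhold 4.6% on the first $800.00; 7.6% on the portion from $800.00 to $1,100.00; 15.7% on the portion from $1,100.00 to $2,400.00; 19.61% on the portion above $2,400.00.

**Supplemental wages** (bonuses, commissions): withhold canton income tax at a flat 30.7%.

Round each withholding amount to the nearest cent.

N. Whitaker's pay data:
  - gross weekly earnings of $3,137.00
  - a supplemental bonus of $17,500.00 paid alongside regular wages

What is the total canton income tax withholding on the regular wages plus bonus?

$5,780.73

Canton Income Tax: taxable = $3,137.00
  $263.70 + 19.61% × ($3,137.00 − $2,400.00) = $263.70 + 19.61% × $737.00 = $408.23
Supplemental (30.7% flat on bonus): 30.7% × $17,500.00 = $5,372.50
Total canton income tax: $408.23 + $5,372.50 = $5,780.73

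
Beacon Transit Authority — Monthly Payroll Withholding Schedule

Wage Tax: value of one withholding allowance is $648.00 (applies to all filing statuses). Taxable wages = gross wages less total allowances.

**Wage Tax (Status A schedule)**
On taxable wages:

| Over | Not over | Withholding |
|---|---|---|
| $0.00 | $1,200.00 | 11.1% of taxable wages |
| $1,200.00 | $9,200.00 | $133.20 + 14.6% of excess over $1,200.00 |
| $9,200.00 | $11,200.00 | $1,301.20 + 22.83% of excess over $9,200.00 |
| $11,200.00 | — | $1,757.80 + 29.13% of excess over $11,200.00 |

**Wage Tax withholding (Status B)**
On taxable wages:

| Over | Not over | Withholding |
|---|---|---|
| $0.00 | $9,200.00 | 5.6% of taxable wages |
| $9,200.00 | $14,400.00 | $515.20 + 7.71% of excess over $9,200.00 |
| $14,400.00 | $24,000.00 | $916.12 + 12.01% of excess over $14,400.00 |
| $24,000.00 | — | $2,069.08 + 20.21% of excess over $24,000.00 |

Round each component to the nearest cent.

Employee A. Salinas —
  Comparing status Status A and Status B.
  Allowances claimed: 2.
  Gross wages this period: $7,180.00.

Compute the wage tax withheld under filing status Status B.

Wage Tax (Status B): taxable = $7,180.00 − 2×$648.00 = $5,884.00
  5.6% × $5,884.00 = $329.50

$329.50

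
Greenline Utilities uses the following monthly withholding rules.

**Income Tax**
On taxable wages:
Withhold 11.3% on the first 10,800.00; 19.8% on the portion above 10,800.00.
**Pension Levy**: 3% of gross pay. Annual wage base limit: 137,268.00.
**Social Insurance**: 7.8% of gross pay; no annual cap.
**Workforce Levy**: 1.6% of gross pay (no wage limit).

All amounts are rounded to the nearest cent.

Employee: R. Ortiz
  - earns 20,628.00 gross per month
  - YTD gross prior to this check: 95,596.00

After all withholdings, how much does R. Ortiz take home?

Income Tax: taxable = 20,628.00
  1,220.40 + 19.8% × (20,628.00 − 10,800.00) = 1,220.40 + 19.8% × 9,828.00 = 3,166.34
Pension Levy: 3% × 20,628.00 = 618.84
Social Insurance: 7.8% × 20,628.00 = 1,608.98
Workforce Levy: 1.6% × 20,628.00 = 330.05
Total withheld: 3,166.34 + 618.84 + 1,608.98 + 330.05 = 5,724.21
Net pay: 20,628.00 − 5,724.21 = 14,903.79

14,903.79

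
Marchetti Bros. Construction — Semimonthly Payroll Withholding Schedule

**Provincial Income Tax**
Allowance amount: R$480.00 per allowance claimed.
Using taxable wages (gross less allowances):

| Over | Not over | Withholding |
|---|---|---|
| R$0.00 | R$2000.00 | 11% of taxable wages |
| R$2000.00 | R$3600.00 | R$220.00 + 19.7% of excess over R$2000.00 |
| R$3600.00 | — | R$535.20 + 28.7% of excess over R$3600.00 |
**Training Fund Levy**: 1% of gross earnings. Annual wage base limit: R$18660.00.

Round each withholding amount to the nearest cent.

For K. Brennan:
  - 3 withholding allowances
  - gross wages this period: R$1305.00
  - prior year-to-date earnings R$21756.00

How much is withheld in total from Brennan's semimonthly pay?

Provincial Income Tax: taxable = R$1305.00 − 3×R$480.00 = R$-135.00
  Taxable ≤ 0 → R$0.00
Training Fund Levy: YTD R$21756.00 ≥ cap R$18660.00 → R$0.00
Total: R$0.00 + R$0.00 = R$0.00

R$0.00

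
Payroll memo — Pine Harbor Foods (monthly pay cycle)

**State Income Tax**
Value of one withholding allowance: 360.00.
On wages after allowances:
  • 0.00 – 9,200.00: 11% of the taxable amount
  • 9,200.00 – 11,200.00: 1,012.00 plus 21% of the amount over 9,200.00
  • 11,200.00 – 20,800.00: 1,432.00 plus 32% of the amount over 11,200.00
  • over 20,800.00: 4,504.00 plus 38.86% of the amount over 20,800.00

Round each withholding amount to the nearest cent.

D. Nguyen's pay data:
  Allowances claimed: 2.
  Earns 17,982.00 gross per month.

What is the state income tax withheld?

State Income Tax: taxable = 17,982.00 − 2×360.00 = 17,262.00
  1,432.00 + 32% × (17,262.00 − 11,200.00) = 1,432.00 + 32% × 6,062.00 = 3,371.84

3,371.84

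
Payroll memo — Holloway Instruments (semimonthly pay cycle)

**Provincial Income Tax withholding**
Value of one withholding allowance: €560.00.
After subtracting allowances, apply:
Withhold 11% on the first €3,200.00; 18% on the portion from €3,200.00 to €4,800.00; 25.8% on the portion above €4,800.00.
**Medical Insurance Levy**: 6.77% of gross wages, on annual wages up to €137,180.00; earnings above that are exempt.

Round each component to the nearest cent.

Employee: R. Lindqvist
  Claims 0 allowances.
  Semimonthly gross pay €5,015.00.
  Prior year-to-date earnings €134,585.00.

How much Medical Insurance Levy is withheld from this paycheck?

Medical Insurance Levy: cap €137,180.00 − YTD €134,585.00 = €2,595.00 subject; 6.77% × €2,595.00 = €175.68

€175.68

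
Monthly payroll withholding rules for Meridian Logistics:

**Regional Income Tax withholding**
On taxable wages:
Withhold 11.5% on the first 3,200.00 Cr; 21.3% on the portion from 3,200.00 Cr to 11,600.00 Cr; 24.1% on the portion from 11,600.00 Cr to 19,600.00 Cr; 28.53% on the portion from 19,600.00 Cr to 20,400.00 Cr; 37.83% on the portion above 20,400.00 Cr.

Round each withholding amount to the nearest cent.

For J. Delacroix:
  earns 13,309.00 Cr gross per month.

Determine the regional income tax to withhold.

Regional Income Tax: taxable = 13,309.00 Cr
  2,157.20 Cr + 24.1% × (13,309.00 Cr − 11,600.00 Cr) = 2,157.20 Cr + 24.1% × 1,709.00 Cr = 2,569.07 Cr

2,569.07 Cr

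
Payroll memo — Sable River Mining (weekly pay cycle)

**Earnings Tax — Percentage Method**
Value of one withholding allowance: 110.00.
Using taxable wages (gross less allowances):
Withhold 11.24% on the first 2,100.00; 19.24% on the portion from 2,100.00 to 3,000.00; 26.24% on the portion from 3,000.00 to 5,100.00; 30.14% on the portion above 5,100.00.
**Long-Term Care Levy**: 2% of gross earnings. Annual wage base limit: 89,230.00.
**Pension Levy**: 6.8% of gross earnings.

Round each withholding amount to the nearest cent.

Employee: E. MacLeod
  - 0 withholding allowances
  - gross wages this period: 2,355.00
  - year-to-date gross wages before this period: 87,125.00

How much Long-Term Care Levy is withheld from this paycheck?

Long-Term Care Levy: cap 89,230.00 − YTD 87,125.00 = 2,105.00 subject; 2% × 2,105.00 = 42.10

42.10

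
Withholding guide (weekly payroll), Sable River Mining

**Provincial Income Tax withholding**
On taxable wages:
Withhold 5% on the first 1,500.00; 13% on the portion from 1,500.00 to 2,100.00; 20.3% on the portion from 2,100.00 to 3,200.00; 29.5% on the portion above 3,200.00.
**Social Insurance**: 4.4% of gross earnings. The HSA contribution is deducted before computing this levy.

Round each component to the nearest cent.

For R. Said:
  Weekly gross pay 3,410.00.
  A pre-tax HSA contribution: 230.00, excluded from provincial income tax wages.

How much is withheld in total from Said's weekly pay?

512.16

Provincial Income Tax: taxable = 3,410.00 − 230.00 = 3,180.00
  153.00 + 20.3% × (3,180.00 − 2,100.00) = 153.00 + 20.3% × 1,080.00 = 372.24
Social Insurance: 4.4% × 3,180.00 = 139.92
Total: 372.24 + 139.92 = 512.16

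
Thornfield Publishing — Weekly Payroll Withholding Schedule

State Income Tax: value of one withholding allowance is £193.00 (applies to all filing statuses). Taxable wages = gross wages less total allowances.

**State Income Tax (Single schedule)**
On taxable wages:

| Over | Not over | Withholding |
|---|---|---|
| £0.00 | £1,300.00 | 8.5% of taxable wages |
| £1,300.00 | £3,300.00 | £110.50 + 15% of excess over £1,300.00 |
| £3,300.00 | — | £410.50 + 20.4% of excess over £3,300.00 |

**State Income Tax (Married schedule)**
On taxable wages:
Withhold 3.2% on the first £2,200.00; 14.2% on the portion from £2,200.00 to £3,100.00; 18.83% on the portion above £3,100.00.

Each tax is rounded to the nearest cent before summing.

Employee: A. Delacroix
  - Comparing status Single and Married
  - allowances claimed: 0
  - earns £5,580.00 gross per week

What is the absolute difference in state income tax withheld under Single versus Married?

£210.44

State Income Tax (Single): taxable = £5,580.00
  £410.50 + 20.4% × (£5,580.00 − £3,300.00) = £410.50 + 20.4% × £2,280.00 = £875.62
State Income Tax (Married): taxable = £5,580.00
  £198.20 + 18.83% × (£5,580.00 − £3,100.00) = £198.20 + 18.83% × £2,480.00 = £665.18
Difference: |£875.62 − £665.18| = £210.44 (higher under Single)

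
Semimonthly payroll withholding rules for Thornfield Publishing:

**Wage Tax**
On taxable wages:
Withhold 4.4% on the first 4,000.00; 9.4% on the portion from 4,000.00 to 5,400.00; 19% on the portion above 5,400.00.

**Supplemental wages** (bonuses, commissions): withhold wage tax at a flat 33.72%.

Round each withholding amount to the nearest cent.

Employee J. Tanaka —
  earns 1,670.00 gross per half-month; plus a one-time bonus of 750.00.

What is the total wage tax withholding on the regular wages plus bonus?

326.38

Wage Tax: taxable = 1,670.00
  4.4% × 1,670.00 = 73.48
Supplemental (33.72% flat on bonus): 33.72% × 750.00 = 252.90
Total wage tax: 73.48 + 252.90 = 326.38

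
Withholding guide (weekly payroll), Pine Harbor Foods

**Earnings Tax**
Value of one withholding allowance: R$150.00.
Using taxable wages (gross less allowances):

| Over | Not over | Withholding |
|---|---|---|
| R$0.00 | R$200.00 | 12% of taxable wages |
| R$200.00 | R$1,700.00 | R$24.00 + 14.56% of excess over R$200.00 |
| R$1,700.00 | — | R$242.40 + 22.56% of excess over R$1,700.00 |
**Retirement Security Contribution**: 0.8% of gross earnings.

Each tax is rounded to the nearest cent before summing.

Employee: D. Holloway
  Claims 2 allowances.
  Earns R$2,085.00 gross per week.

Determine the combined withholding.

Earnings Tax: taxable = R$2,085.00 − 2×R$150.00 = R$1,785.00
  R$242.40 + 22.56% × (R$1,785.00 − R$1,700.00) = R$242.40 + 22.56% × R$85.00 = R$261.58
Retirement Security Contribution: 0.8% × R$2,085.00 = R$16.68
Total: R$261.58 + R$16.68 = R$278.26

R$278.26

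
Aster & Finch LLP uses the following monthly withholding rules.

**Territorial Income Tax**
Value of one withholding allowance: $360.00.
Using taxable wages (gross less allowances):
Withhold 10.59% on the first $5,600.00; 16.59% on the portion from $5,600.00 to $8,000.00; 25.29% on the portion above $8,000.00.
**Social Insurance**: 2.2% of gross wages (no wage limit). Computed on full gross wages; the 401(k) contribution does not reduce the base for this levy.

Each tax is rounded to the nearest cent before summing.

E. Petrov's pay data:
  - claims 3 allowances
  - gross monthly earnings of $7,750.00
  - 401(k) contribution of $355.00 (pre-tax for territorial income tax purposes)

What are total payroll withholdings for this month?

Territorial Income Tax: taxable = $7,750.00 − $355.00 − 3×$360.00 = $6,315.00
  $593.04 + 16.59% × ($6,315.00 − $5,600.00) = $593.04 + 16.59% × $715.00 = $711.66
Social Insurance: 2.2% × $7,750.00 = $170.50
Total: $711.66 + $170.50 = $882.16

$882.16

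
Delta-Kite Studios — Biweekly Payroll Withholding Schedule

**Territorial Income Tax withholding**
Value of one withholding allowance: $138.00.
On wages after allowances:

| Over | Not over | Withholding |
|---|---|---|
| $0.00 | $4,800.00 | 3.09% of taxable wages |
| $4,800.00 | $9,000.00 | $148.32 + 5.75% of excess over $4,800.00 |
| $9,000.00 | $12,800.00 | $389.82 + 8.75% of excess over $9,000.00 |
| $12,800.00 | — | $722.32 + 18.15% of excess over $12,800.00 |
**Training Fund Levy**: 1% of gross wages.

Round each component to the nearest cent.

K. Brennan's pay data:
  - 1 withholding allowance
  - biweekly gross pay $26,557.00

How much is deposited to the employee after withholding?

$23,097.26

Territorial Income Tax: taxable = $26,557.00 − 1×$138.00 = $26,419.00
  $722.32 + 18.15% × ($26,419.00 − $12,800.00) = $722.32 + 18.15% × $13,619.00 = $3,194.17
Training Fund Levy: 1% × $26,557.00 = $265.57
Total withheld: $3,194.17 + $265.57 = $3,459.74
Net pay: $26,557.00 − $3,459.74 = $23,097.26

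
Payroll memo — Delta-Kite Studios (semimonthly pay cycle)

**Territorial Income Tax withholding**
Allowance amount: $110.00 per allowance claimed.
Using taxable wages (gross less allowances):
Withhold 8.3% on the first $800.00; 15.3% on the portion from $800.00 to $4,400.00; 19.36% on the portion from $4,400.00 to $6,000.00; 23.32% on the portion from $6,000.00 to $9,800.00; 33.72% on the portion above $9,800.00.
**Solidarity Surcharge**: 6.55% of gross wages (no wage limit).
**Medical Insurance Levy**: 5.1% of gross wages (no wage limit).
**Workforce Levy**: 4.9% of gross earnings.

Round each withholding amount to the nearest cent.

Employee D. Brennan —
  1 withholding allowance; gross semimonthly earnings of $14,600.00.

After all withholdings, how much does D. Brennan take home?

Territorial Income Tax: taxable = $14,600.00 − 1×$110.00 = $14,490.00
  $1,813.12 + 33.72% × ($14,490.00 − $9,800.00) = $1,813.12 + 33.72% × $4,690.00 = $3,394.59
Solidarity Surcharge: 6.55% × $14,600.00 = $956.30
Medical Insurance Levy: 5.1% × $14,600.00 = $744.60
Workforce Levy: 4.9% × $14,600.00 = $715.40
Total withheld: $3,394.59 + $956.30 + $744.60 + $715.40 = $5,810.89
Net pay: $14,600.00 − $5,810.89 = $8,789.11

$8,789.11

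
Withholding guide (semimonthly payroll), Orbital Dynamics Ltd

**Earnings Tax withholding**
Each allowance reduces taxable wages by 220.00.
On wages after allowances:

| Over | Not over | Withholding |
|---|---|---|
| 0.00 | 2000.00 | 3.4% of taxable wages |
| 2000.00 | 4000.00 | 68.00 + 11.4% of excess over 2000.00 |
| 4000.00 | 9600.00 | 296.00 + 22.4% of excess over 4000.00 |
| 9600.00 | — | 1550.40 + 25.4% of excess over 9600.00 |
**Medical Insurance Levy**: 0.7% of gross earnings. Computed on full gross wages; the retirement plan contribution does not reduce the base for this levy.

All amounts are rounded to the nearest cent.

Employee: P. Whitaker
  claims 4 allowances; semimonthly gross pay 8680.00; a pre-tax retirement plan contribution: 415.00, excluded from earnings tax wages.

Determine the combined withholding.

Earnings Tax: taxable = 8680.00 − 415.00 − 4×220.00 = 7385.00
  296.00 + 22.4% × (7385.00 − 4000.00) = 296.00 + 22.4% × 3385.00 = 1054.24
Medical Insurance Levy: 0.7% × 8680.00 = 60.76
Total: 1054.24 + 60.76 = 1115.00

1115.00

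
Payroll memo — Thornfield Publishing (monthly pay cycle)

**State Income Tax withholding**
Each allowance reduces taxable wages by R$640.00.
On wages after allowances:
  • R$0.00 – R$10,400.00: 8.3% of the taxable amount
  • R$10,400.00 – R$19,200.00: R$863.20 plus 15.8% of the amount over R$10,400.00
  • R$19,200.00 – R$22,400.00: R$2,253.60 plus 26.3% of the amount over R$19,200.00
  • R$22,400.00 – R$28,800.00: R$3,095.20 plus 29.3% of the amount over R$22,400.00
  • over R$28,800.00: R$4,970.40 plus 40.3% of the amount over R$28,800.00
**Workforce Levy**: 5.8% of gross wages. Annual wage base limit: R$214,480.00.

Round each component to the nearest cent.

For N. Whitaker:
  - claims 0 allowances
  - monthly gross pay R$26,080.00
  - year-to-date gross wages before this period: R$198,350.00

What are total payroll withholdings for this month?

R$5,108.98

State Income Tax: taxable = R$26,080.00
  R$3,095.20 + 29.3% × (R$26,080.00 − R$22,400.00) = R$3,095.20 + 29.3% × R$3,680.00 = R$4,173.44
Workforce Levy: cap R$214,480.00 − YTD R$198,350.00 = R$16,130.00 subject; 5.8% × R$16,130.00 = R$935.54
Total: R$4,173.44 + R$935.54 = R$5,108.98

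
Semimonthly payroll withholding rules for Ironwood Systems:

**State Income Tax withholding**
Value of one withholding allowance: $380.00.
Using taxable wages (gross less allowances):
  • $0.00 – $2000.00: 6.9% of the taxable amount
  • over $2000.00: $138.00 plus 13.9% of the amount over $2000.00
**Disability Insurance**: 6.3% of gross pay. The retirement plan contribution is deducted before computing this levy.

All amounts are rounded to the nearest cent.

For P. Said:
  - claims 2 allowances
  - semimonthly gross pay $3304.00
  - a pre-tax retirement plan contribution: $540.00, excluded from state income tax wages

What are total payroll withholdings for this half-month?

$312.69

State Income Tax: taxable = $3304.00 − $540.00 − 2×$380.00 = $2004.00
  $138.00 + 13.9% × ($2004.00 − $2000.00) = $138.00 + 13.9% × $4.00 = $138.56
Disability Insurance: 6.3% × $2764.00 = $174.13
Total: $138.56 + $174.13 = $312.69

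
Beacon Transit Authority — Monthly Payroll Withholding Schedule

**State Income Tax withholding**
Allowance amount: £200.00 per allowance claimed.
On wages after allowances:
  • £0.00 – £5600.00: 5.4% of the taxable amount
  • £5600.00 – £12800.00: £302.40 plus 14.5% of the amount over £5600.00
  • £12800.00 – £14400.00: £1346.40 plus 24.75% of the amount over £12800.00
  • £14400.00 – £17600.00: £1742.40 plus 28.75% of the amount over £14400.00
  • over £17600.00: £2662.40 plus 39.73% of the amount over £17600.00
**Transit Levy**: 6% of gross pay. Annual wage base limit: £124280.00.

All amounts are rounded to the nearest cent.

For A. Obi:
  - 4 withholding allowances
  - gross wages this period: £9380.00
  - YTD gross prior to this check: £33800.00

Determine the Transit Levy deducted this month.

Transit Levy: 6% × £9380.00 = £562.80

£562.80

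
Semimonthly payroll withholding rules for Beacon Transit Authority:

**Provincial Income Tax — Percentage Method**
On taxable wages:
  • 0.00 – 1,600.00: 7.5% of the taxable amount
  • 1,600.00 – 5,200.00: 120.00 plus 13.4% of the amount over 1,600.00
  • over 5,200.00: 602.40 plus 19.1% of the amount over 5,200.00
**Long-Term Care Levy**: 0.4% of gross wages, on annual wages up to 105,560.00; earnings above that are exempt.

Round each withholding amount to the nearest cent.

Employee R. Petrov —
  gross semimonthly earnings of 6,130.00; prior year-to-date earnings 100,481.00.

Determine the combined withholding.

800.35

Provincial Income Tax: taxable = 6,130.00
  602.40 + 19.1% × (6,130.00 − 5,200.00) = 602.40 + 19.1% × 930.00 = 780.03
Long-Term Care Levy: cap 105,560.00 − YTD 100,481.00 = 5,079.00 subject; 0.4% × 5,079.00 = 20.32
Total: 780.03 + 20.32 = 800.35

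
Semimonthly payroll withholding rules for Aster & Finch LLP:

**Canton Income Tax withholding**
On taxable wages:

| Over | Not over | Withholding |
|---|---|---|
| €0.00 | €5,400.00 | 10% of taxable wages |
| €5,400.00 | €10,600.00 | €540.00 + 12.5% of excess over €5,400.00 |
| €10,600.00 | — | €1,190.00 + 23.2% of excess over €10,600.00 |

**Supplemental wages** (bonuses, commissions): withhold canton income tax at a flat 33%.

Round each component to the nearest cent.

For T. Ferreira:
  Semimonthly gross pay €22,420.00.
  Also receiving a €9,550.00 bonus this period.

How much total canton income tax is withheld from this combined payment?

Canton Income Tax: taxable = €22,420.00
  €1,190.00 + 23.2% × (€22,420.00 − €10,600.00) = €1,190.00 + 23.2% × €11,820.00 = €3,932.24
Supplemental (33% flat on bonus): 33% × €9,550.00 = €3,151.50
Total canton income tax: €3,932.24 + €3,151.50 = €7,083.74

€7,083.74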